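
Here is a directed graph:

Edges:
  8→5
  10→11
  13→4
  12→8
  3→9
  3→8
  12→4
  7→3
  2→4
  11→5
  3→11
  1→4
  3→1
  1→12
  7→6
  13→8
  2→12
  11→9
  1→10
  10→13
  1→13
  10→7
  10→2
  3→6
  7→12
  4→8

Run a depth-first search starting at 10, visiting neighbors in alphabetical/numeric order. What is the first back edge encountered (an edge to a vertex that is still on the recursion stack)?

DFS from 10 (visiting neighbors in alphabetical/numeric order); mark gray on enter, black on exit:
10 gray
  2 gray
    4 gray
      8 gray
        5 gray
        5 black
      8 black
    4 black
    12 gray
      12→4: 4 black — skip
      12→8: 8 black — skip
    12 black
  2 black
  7 gray
    3 gray
      1 gray
        1→4: 4 black — skip
        1→10: 10 is gray → back edge
First back edge: 1 → 10.

1->10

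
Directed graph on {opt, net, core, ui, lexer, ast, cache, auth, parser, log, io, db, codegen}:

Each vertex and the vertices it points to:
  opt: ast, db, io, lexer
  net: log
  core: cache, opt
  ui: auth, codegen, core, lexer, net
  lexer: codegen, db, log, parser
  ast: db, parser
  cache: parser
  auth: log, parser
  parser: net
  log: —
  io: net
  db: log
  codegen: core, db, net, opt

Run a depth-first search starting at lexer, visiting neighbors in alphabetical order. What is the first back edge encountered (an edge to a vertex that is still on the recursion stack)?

DFS from lexer (visiting neighbors in alphabetical order); mark gray on enter, black on exit:
lexer gray
  codegen gray
    core gray
      cache gray
        parser gray
          net gray
            log gray
            log black
          net black
        parser black
      cache black
      opt gray
        ast gray
          db gray
            db→log: log black — skip
          db black
          ast→parser: parser black — skip
        ast black
        opt→db: db black — skip
        io gray
          io→net: net black — skip
        io black
        opt→lexer: lexer is gray → back edge
First back edge: opt → lexer.

opt→lexer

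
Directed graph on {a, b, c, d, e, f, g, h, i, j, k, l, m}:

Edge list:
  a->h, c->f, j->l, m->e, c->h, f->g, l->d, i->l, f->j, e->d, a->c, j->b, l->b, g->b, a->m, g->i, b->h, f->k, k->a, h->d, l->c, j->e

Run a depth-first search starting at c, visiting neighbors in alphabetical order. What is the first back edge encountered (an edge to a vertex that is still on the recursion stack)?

DFS from c (visiting neighbors in alphabetical order); mark gray on enter, black on exit:
c gray
  f gray
    g gray
      b gray
        h gray
          d gray
          d black
        h black
      b black
      i gray
        l gray
          l→b: b black — skip
          l→c: c is gray → back edge
First back edge: l → c.

l→c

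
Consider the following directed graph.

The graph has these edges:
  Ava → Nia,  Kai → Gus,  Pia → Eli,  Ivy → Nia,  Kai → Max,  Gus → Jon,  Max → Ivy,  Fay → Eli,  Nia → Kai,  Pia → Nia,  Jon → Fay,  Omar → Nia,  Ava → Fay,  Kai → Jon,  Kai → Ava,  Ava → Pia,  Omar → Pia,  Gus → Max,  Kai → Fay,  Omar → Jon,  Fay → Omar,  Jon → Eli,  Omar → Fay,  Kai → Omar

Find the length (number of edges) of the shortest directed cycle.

2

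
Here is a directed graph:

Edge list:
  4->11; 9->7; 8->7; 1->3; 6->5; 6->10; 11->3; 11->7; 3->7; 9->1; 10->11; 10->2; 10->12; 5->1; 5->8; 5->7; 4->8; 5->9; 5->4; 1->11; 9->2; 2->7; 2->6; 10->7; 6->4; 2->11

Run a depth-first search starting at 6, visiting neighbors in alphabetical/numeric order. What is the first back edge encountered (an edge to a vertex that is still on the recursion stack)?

2→6

DFS from 6 (visiting neighbors in alphabetical/numeric order); mark gray on enter, black on exit:
6 gray
  4 gray
    8 gray
      7 gray
      7 black
    8 black
    11 gray
      3 gray
        3→7: 7 black — skip
      3 black
      11→7: 7 black — skip
    11 black
  4 black
  5 gray
    1 gray
      1→3: 3 black — skip
      1→11: 11 black — skip
    1 black
    5→4: 4 black — skip
    5→7: 7 black — skip
    5→8: 8 black — skip
    9 gray
      9→1: 1 black — skip
      2 gray
        2→6: 6 is gray → back edge
First back edge: 2 → 6.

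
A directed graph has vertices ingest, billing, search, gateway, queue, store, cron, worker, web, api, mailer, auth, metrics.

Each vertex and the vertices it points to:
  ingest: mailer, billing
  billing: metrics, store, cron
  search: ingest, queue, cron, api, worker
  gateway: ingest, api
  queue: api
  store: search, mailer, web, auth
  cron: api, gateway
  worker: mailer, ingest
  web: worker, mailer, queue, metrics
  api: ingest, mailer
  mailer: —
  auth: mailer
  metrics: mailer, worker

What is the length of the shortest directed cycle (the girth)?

For each vertex v, BFS finds the shortest path from v back to v.
The shortest such closed walk is billing → metrics → worker → ingest → billing, length 4.

4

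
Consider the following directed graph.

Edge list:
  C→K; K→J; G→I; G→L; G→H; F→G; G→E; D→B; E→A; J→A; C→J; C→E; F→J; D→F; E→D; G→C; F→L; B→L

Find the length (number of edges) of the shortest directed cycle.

4

For each vertex v, BFS finds the shortest path from v back to v.
The shortest such closed walk is D → F → G → E → D, length 4.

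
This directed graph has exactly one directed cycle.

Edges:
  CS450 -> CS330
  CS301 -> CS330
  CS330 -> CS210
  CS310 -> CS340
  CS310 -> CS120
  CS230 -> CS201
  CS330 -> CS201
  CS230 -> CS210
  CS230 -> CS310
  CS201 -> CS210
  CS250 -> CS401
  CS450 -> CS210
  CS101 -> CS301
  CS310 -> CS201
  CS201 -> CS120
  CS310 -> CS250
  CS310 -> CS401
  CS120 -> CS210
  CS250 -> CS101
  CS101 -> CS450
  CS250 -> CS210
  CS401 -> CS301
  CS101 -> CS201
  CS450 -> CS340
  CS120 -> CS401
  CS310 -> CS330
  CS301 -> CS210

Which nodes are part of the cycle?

CS120, CS201, CS301, CS330, CS401

DFS with gray/black marking from CS120:
CS120 gray
  CS401 gray
    CS301 gray
      CS330 gray
        CS201 gray
          CS210 gray
          CS210 black
          CS201→CS120: CS120 is gray → back edge
Back edge closes the cycle CS120 → CS401 → CS301 → CS330 → CS201 → CS120; its vertices are {CS120, CS201, CS301, CS330, CS401}.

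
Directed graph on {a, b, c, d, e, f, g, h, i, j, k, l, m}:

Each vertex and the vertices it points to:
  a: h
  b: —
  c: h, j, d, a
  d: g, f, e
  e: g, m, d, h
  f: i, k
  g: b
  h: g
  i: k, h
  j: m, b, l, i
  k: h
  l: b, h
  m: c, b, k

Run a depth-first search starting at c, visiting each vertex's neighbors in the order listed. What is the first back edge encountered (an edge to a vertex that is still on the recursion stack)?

m->c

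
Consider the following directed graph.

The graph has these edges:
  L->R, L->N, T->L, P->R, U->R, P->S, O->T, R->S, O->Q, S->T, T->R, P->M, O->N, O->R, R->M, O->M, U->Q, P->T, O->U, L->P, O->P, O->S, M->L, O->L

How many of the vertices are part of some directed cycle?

6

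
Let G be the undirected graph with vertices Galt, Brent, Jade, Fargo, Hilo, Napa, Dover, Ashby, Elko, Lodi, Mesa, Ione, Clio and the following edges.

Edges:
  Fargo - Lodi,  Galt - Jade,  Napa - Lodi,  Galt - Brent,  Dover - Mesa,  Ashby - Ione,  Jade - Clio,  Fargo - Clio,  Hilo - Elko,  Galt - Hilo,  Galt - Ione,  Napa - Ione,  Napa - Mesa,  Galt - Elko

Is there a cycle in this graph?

Yes

DFS, tracking each vertex's parent; an edge to a visited non-parent vertex closes a cycle.
Start from Brent:
visit Brent (parent –)
  visit Galt (parent Brent)
    visit Elko (parent Galt)
      visit Hilo (parent Elko)
        Hilo–Galt: Galt visited and ≠ parent → cycle
Cycle: Galt – Elko – Hilo – Galt.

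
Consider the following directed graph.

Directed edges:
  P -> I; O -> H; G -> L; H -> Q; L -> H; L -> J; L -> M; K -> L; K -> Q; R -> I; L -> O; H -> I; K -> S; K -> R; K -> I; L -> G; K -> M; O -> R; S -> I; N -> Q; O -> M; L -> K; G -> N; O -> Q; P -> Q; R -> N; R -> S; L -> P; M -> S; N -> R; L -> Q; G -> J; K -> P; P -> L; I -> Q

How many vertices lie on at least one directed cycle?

A vertex is on a directed cycle iff it belongs to a strongly connected component of size ≥ 2 (or has a self-loop).
The vertices on cycles are {G, K, L, N, P, R} — 6 in total.

6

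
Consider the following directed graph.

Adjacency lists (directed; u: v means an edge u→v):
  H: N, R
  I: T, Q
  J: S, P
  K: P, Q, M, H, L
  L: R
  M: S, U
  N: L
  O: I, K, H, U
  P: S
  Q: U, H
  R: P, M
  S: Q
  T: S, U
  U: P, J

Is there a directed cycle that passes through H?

H is on a cycle iff H can reach itself via ≥1 edge.
H → R → P → S → Q → H — yes.

Yes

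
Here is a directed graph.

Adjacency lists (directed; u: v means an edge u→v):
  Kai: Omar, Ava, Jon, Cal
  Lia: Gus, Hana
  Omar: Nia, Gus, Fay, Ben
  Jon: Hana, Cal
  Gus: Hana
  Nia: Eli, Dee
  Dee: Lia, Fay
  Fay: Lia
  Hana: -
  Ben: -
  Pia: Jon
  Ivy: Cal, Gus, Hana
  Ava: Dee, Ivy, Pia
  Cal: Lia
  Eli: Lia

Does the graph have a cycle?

No

DFS with white/gray/black marking, starting from Jon:
Jon gray
  Hana gray
  Hana black
  Cal gray
    Lia gray
      Gus gray
        Gus→Hana: Hana black — skip
      Gus black
      Lia→Hana: Hana black — skip
    Lia black
  Cal black
Jon black
Kai gray
  Omar gray
    Nia gray
      Eli gray
        Eli→Lia: Lia black — skip
      Eli black
      Dee gray
        Dee→Lia: Lia black — skip
        Fay gray
          Fay→Lia: Lia black — skip
        Fay black
      Dee black
    Nia black
    Omar→Gus: Gus black — skip
    Omar→Fay: Fay black — skip
    Ben gray
    Ben black
  Omar black
  Ava gray
    Ava→Dee: Dee black — skip
    Ivy gray
      Ivy→Cal: Cal black — skip
      Ivy→Gus: Gus black — skip
      Ivy→Hana: Hana black — skip
    Ivy black
    Pia gray
      Pia→Jon: Jon black — skip
    Pia black
  Ava black
  Kai→Jon: Jon black — skip
  Kai→Cal: Cal black — skip
Kai black
Every edge goes to a white or black vertex — no back edge, so the graph is acyclic.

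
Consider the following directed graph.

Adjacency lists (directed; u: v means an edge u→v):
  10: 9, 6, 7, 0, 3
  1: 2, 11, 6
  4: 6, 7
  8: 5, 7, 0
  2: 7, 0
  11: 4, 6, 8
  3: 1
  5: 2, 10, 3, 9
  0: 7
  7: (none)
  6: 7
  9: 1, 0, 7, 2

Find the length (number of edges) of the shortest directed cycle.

For each vertex v, BFS finds the shortest path from v back to v.
The shortest such closed walk is 11 → 8 → 5 → 9 → 1 → 11, length 5.

5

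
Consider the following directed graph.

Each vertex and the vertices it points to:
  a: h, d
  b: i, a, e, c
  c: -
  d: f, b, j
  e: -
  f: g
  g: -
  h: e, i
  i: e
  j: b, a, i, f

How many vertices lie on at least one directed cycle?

A vertex is on a directed cycle iff it belongs to a strongly connected component of size ≥ 2 (or has a self-loop).
The vertices on cycles are {a, b, d, j} — 4 in total.

4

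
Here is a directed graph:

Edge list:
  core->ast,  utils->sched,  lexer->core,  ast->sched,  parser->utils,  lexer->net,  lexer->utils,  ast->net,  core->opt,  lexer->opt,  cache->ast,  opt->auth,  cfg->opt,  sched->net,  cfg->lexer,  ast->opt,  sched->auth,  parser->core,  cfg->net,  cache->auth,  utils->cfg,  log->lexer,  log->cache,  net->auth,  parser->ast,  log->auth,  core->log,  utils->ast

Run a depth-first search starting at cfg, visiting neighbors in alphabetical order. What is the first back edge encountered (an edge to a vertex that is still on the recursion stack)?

log->lexer

DFS from cfg (visiting neighbors in alphabetical order); mark gray on enter, black on exit:
cfg gray
  lexer gray
    core gray
      ast gray
        net gray
          auth gray
          auth black
        net black
        opt gray
          opt→auth: auth black — skip
        opt black
        sched gray
          sched→auth: auth black — skip
          sched→net: net black — skip
        sched black
      ast black
      log gray
        log→auth: auth black — skip
        cache gray
          cache→ast: ast black — skip
          cache→auth: auth black — skip
        cache black
        log→lexer: lexer is gray → back edge
First back edge: log → lexer.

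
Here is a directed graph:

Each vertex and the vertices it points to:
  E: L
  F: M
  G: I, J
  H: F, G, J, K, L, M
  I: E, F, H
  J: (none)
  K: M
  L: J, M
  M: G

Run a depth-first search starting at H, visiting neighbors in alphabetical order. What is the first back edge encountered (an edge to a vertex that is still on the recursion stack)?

L→M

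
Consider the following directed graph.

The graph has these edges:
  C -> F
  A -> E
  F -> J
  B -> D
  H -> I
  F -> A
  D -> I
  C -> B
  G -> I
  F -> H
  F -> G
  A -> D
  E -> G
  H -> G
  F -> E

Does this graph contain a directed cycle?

DFS with white/gray/black marking, starting from A:
A gray
  D gray
    I gray
    I black
  D black
  E gray
    G gray
      G→I: I black — skip
    G black
  E black
A black
B gray
  B→D: D black — skip
B black
C gray
  F gray
    H gray
      H→G: G black — skip
      H→I: I black — skip
    H black
    F→A: A black — skip
    J gray
    J black
    F→E: E black — skip
    F→G: G black — skip
  F black
  C→B: B black — skip
C black
Every edge goes to a white or black vertex — no back edge, so the graph is acyclic.

No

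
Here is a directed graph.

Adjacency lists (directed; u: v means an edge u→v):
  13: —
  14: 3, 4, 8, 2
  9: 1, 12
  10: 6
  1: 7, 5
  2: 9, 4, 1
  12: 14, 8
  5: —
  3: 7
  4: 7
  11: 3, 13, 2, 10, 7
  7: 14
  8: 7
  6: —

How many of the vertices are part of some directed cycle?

A vertex is on a directed cycle iff it belongs to a strongly connected component of size ≥ 2 (or has a self-loop).
The vertices on cycles are {1, 2, 3, 4, 7, 8, 9, 12, 14} — 9 in total.

9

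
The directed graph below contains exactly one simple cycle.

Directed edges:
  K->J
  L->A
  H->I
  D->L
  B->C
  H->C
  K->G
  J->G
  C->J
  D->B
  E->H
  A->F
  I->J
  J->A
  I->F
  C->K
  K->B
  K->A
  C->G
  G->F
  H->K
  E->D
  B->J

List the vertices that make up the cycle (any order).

B, C, K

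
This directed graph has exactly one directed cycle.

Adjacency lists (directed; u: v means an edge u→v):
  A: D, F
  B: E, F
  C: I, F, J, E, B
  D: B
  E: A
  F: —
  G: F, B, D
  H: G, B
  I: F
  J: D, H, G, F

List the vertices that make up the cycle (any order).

A, B, D, E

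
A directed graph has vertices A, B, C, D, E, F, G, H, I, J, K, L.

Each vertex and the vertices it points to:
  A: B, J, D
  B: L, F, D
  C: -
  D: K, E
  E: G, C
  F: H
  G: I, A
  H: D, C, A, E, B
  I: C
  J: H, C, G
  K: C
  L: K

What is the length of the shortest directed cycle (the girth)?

For each vertex v, BFS finds the shortest path from v back to v.
The shortest such closed walk is H → B → F → H, length 3.

3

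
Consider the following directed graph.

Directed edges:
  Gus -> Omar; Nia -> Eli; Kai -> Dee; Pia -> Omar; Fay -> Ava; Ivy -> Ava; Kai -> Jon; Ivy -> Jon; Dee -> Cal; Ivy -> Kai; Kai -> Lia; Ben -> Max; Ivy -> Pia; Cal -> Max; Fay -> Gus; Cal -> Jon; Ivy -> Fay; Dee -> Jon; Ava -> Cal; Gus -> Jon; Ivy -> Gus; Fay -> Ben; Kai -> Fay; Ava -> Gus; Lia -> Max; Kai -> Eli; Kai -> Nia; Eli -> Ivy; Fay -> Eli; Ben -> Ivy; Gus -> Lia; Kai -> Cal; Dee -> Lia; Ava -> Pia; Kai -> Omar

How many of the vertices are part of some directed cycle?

6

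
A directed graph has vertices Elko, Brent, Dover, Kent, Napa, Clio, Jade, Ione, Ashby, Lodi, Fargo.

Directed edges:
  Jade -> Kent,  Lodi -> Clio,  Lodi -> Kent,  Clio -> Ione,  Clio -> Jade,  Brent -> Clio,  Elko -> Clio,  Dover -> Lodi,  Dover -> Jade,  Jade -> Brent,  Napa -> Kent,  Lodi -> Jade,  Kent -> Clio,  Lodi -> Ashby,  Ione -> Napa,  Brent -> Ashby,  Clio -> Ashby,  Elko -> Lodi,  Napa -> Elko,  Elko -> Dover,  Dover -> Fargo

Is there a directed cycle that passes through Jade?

Yes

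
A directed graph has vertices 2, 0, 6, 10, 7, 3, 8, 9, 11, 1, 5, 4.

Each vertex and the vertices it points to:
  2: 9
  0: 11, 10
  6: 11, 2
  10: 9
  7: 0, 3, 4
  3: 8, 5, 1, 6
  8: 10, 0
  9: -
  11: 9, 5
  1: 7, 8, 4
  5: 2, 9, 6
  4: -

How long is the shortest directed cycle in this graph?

3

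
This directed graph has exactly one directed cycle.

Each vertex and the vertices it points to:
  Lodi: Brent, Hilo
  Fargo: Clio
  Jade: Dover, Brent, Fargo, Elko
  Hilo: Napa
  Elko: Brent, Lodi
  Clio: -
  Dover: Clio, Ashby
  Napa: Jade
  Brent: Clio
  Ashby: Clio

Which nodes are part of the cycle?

DFS with gray/black marking from Lodi:
Lodi gray
  Brent gray
    Clio gray
    Clio black
  Brent black
  Hilo gray
    Napa gray
      Jade gray
        Dover gray
          Dover→Clio: Clio black — skip
          Ashby gray
            Ashby→Clio: Clio black — skip
          Ashby black
        Dover black
        Jade→Brent: Brent black — skip
        Fargo gray
          Fargo→Clio: Clio black — skip
        Fargo black
        Elko gray
          Elko→Brent: Brent black — skip
          Elko→Lodi: Lodi is gray → back edge
Back edge closes the cycle Lodi → Hilo → Napa → Jade → Elko → Lodi; its vertices are {Elko, Hilo, Jade, Lodi, Napa}.

Elko, Hilo, Jade, Lodi, Napa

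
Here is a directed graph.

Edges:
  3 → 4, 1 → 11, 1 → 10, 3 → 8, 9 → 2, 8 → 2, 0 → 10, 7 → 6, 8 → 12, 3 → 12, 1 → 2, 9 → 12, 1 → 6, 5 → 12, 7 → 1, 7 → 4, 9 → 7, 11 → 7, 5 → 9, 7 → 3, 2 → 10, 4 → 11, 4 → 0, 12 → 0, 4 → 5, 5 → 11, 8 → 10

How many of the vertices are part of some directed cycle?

7

A vertex is on a directed cycle iff it belongs to a strongly connected component of size ≥ 2 (or has a self-loop).
The vertices on cycles are {1, 3, 4, 5, 7, 9, 11} — 7 in total.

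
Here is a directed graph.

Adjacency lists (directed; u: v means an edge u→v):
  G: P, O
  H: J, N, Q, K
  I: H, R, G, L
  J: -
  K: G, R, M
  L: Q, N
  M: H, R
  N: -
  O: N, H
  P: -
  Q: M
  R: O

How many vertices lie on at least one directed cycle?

A vertex is on a directed cycle iff it belongs to a strongly connected component of size ≥ 2 (or has a self-loop).
The vertices on cycles are {G, H, K, M, O, Q, R} — 7 in total.

7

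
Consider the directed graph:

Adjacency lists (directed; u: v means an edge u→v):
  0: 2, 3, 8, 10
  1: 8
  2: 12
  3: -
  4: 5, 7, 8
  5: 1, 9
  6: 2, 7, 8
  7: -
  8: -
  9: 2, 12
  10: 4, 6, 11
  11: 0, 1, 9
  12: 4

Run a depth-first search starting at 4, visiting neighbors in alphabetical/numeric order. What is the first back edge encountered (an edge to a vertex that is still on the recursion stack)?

12->4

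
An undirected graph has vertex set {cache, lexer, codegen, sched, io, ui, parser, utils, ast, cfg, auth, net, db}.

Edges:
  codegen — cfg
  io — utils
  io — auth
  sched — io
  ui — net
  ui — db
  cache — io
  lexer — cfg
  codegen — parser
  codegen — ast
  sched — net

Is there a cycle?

DFS, tracking each vertex's parent; an edge to a visited non-parent vertex closes a cycle.
Start from lexer:
visit lexer (parent –)
  visit cfg (parent lexer)
    visit codegen (parent cfg)
      visit parser (parent codegen)
        parser–codegen: parent, skip
      codegen–cfg: parent, skip
      visit ast (parent codegen)
        ast–codegen: parent, skip
    cfg–lexer: parent, skip
visit cache (parent –)
  visit io (parent cache)
    visit sched (parent io)
      visit net (parent sched)
        visit ui (parent net)
          visit db (parent ui)
            db–ui: parent, skip
          ui–net: parent, skip
        net–sched: parent, skip
      sched–io: parent, skip
    visit auth (parent io)
      auth–io: parent, skip
    io–cache: parent, skip
    visit utils (parent io)
      utils–io: parent, skip
No non-parent visited neighbor found — the graph is a forest.

No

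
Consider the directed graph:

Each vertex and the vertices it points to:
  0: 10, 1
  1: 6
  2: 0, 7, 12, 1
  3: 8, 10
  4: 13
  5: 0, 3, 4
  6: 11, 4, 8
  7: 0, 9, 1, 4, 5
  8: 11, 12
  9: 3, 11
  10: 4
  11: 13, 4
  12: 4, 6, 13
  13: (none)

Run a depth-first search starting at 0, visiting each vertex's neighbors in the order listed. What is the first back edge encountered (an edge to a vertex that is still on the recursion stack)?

12->6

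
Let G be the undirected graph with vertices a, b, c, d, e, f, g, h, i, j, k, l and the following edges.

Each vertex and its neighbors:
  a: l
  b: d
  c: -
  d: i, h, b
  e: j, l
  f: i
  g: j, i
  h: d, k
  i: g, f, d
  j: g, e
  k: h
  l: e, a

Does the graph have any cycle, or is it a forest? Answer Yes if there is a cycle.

No

DFS, tracking each vertex's parent; an edge to a visited non-parent vertex closes a cycle.
Start from h:
visit h (parent –)
  visit d (parent h)
    visit i (parent d)
      visit g (parent i)
        visit j (parent g)
          j–g: parent, skip
          visit e (parent j)
            e–j: parent, skip
            visit l (parent e)
              l–e: parent, skip
              visit a (parent l)
                a–l: parent, skip
        g–i: parent, skip
      visit f (parent i)
        f–i: parent, skip
      i–d: parent, skip
    d–h: parent, skip
    visit b (parent d)
      b–d: parent, skip
  visit k (parent h)
    k–h: parent, skip
visit c (parent –)
No non-parent visited neighbor found — the graph is a forest.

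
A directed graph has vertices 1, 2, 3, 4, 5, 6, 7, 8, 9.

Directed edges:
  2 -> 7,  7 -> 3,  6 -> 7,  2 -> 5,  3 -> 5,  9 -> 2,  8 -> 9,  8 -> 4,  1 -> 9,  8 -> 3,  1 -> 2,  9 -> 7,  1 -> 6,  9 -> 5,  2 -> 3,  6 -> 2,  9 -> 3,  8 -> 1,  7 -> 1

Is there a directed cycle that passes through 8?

No

8 lies on a cycle iff there is a path from 8 back to itself.
Exploring from 8, it never reaches itself; equivalently, its strongly connected component is a singleton.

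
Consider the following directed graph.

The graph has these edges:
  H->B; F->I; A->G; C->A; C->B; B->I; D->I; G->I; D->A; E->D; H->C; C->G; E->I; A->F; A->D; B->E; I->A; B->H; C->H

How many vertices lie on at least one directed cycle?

8

A vertex is on a directed cycle iff it belongs to a strongly connected component of size ≥ 2 (or has a self-loop).
The vertices on cycles are {A, B, C, D, F, G, H, I} — 8 in total.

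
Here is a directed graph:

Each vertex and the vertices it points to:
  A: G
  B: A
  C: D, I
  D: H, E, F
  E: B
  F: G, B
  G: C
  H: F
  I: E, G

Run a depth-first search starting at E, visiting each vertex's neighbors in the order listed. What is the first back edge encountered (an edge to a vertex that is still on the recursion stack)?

F->G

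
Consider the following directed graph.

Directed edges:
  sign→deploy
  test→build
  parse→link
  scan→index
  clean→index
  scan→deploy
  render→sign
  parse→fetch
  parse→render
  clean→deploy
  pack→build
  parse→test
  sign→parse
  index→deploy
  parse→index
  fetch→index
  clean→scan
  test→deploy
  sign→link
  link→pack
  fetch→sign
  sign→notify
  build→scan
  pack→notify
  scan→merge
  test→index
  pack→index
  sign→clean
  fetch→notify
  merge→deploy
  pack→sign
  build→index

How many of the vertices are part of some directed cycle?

6

A vertex is on a directed cycle iff it belongs to a strongly connected component of size ≥ 2 (or has a self-loop).
The vertices on cycles are {link, pack, sign, fetch, parse, render} — 6 in total.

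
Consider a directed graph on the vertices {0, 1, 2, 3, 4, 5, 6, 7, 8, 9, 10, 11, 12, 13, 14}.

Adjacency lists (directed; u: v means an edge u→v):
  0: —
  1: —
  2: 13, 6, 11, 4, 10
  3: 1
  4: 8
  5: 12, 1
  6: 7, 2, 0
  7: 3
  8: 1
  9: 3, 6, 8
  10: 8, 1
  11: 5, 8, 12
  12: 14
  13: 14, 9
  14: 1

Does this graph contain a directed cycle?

Yes

DFS with white/gray/black marking, starting from 10:
10 gray
  8 gray
    1 gray
    1 black
  8 black
  10→1: 1 black — skip
10 black
0 gray
0 black
2 gray
  13 gray
    14 gray
      14→1: 1 black — skip
    14 black
    9 gray
      3 gray
        3→1: 1 black — skip
      3 black
      6 gray
        7 gray
          7→3: 3 black — skip
        7 black
        6→2: 2 is gray → back edge
Back edge found, so a cycle exists: 2 → 13 → 9 → 6 → 2.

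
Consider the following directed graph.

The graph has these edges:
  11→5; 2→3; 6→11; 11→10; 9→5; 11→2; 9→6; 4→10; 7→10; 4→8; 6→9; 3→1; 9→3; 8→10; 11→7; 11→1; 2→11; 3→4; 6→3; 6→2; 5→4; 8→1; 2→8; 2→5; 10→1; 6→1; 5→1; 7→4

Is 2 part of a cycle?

2 is on a cycle iff 2 can reach itself via ≥1 edge.
2 → 11 → 2 — yes.

Yes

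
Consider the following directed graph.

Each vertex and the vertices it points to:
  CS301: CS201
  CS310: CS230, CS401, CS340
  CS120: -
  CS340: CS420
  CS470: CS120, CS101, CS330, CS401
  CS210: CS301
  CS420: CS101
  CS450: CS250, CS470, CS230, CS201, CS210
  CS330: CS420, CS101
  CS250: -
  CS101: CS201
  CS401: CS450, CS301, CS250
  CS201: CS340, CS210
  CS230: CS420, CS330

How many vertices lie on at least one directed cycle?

9

A vertex is on a directed cycle iff it belongs to a strongly connected component of size ≥ 2 (or has a self-loop).
The vertices on cycles are {CS101, CS201, CS210, CS301, CS340, CS401, CS420, CS450, CS470} — 9 in total.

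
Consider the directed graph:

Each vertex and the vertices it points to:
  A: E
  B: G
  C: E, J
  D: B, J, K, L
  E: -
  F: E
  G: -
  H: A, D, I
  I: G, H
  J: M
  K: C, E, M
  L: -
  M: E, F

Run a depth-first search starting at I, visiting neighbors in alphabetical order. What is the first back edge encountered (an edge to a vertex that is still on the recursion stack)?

H->I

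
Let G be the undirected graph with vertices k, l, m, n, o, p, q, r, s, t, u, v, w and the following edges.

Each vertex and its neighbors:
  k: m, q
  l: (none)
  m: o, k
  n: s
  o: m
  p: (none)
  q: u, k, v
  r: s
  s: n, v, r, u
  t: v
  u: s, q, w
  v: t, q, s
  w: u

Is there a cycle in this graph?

DFS, tracking each vertex's parent; an edge to a visited non-parent vertex closes a cycle.
Start from p:
visit p (parent –)
visit k (parent –)
  visit m (parent k)
    visit o (parent m)
      o–m: parent, skip
    m–k: parent, skip
  visit q (parent k)
    visit u (parent q)
      visit s (parent u)
        visit n (parent s)
          n–s: parent, skip
        visit v (parent s)
          visit t (parent v)
            t–v: parent, skip
          v–q: q visited and ≠ parent → cycle
Cycle: q – u – s – v – q.

Yes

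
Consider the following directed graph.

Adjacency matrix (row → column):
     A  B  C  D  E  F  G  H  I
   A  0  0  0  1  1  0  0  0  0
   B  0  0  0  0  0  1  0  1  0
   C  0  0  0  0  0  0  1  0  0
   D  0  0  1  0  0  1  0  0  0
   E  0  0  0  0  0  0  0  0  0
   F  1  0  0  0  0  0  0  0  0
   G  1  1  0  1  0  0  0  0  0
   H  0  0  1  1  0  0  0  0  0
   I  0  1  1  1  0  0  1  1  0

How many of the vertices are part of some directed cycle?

7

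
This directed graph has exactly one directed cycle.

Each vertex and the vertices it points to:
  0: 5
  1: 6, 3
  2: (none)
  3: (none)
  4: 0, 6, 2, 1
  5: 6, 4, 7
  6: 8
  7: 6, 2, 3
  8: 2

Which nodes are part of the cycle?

DFS with gray/black marking from 5:
5 gray
  6 gray
    8 gray
      2 gray
      2 black
    8 black
  6 black
  4 gray
    0 gray
      0→5: 5 is gray → back edge
Back edge closes the cycle 5 → 4 → 0 → 5; its vertices are {0, 4, 5}.

0, 4, 5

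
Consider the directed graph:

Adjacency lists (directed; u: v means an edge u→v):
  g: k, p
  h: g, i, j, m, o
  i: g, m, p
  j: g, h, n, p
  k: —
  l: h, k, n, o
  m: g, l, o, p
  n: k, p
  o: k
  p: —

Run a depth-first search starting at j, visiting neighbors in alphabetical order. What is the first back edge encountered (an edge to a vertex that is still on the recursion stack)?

DFS from j (visiting neighbors in alphabetical order); mark gray on enter, black on exit:
j gray
  g gray
    k gray
    k black
    p gray
    p black
  g black
  h gray
    h→g: g black — skip
    i gray
      i→g: g black — skip
      m gray
        m→g: g black — skip
        l gray
          l→h: h is gray → back edge
First back edge: l → h.

l→h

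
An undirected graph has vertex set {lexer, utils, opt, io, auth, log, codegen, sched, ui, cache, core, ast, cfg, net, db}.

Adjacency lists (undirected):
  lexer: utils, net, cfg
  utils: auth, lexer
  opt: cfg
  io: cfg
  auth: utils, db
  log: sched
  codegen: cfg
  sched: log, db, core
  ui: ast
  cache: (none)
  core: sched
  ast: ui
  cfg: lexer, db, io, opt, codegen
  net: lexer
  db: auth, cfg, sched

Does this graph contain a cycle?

DFS, tracking each vertex's parent; an edge to a visited non-parent vertex closes a cycle.
Start from db:
visit db (parent –)
  visit auth (parent db)
    visit utils (parent auth)
      utils–auth: parent, skip
      visit lexer (parent utils)
        lexer–utils: parent, skip
        visit net (parent lexer)
          net–lexer: parent, skip
        visit cfg (parent lexer)
          cfg–lexer: parent, skip
          cfg–db: db visited and ≠ parent → cycle
Cycle: db – auth – utils – lexer – cfg – db.

Yes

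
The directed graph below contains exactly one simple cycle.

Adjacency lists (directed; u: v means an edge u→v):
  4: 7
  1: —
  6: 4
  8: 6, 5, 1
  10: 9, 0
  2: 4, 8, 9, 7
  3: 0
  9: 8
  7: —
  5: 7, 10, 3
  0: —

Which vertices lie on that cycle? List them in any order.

5, 8, 9, 10

DFS with gray/black marking from 8:
8 gray
  6 gray
    4 gray
      7 gray
      7 black
    4 black
  6 black
  5 gray
    5→7: 7 black — skip
    10 gray
      9 gray
        9→8: 8 is gray → back edge
Back edge closes the cycle 8 → 5 → 10 → 9 → 8; its vertices are {5, 8, 9, 10}.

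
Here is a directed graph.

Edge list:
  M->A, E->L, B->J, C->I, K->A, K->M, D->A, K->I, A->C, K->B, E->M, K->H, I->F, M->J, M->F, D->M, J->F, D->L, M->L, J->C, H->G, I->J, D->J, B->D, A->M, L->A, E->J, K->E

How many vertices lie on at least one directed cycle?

A vertex is on a directed cycle iff it belongs to a strongly connected component of size ≥ 2 (or has a self-loop).
The vertices on cycles are {A, C, I, J, L, M} — 6 in total.

6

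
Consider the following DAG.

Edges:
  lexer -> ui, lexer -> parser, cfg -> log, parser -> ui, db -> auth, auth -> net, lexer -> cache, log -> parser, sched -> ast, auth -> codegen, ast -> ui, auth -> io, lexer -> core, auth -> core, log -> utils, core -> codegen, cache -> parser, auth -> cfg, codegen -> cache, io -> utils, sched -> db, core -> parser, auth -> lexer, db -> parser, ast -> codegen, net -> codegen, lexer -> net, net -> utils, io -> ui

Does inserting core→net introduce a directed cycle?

Adding core→net creates a cycle iff net can already reach core.
Explore from net: no path reaches core. The graph stays acyclic.

No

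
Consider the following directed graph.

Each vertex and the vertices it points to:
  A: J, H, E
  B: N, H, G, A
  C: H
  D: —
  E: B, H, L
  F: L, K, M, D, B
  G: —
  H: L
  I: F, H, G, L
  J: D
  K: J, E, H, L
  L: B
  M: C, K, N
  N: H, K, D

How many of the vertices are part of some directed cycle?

7

A vertex is on a directed cycle iff it belongs to a strongly connected component of size ≥ 2 (or has a self-loop).
The vertices on cycles are {A, B, E, H, K, L, N} — 7 in total.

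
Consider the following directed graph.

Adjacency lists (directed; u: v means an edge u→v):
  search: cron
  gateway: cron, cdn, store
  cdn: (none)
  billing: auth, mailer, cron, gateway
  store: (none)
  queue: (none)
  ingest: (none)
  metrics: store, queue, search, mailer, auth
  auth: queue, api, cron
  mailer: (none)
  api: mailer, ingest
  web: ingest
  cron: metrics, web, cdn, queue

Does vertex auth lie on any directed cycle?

Yes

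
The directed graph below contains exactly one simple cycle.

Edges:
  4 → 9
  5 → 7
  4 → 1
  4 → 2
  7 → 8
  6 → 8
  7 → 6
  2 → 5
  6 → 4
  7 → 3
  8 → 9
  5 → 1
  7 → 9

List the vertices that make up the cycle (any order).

2, 4, 5, 6, 7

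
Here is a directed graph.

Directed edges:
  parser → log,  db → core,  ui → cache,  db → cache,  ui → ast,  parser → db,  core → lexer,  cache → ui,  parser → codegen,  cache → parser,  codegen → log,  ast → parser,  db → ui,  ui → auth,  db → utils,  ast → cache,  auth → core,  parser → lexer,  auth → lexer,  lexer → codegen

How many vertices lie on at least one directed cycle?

5

A vertex is on a directed cycle iff it belongs to a strongly connected component of size ≥ 2 (or has a self-loop).
The vertices on cycles are {db, ui, ast, cache, parser} — 5 in total.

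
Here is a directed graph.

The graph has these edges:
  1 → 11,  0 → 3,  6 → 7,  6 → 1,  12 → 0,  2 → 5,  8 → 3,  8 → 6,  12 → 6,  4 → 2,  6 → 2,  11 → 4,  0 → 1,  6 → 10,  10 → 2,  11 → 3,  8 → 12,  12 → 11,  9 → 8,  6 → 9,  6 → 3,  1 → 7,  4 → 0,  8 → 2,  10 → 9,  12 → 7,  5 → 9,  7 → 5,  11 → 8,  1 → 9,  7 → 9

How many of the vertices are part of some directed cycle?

12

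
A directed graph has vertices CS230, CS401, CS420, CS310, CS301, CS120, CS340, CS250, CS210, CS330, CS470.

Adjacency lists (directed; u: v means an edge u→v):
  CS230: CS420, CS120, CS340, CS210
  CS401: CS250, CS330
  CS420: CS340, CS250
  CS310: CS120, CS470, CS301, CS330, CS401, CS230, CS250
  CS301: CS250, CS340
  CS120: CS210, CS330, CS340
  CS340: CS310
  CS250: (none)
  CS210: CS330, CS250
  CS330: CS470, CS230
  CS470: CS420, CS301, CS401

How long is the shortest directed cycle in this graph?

3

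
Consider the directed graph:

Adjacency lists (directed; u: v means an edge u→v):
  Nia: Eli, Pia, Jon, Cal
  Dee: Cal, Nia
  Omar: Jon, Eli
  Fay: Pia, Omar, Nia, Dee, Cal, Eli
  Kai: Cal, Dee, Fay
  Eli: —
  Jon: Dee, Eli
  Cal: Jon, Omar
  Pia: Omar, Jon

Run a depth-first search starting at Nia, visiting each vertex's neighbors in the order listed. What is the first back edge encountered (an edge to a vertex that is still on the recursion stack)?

DFS from Nia (visiting each vertex's neighbors in the order listed); mark gray on enter, black on exit:
Nia gray
  Eli gray
  Eli black
  Pia gray
    Omar gray
      Jon gray
        Dee gray
          Cal gray
            Cal→Jon: Jon is gray → back edge
First back edge: Cal → Jon.

Cal->Jon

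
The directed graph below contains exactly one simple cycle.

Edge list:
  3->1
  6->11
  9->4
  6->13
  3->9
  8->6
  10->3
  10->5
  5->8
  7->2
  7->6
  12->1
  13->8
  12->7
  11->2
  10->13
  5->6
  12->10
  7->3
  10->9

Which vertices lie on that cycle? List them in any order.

6, 8, 13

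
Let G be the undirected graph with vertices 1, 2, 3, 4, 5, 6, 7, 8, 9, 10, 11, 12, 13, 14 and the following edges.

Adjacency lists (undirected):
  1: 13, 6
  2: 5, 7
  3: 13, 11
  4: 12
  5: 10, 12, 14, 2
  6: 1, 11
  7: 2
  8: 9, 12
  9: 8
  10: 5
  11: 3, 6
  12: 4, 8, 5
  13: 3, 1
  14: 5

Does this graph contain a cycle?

Yes

DFS, tracking each vertex's parent; an edge to a visited non-parent vertex closes a cycle.
Start from 10:
visit 10 (parent –)
  visit 5 (parent 10)
    5–10: parent, skip
    visit 12 (parent 5)
      visit 4 (parent 12)
        4–12: parent, skip
      visit 8 (parent 12)
        visit 9 (parent 8)
          9–8: parent, skip
        8–12: parent, skip
      12–5: parent, skip
    visit 14 (parent 5)
      14–5: parent, skip
    visit 2 (parent 5)
      2–5: parent, skip
      visit 7 (parent 2)
        7–2: parent, skip
visit 1 (parent –)
  visit 13 (parent 1)
    visit 3 (parent 13)
      3–13: parent, skip
      visit 11 (parent 3)
        11–3: parent, skip
        visit 6 (parent 11)
          6–1: 1 visited and ≠ parent → cycle
Cycle: 1 – 13 – 3 – 11 – 6 – 1.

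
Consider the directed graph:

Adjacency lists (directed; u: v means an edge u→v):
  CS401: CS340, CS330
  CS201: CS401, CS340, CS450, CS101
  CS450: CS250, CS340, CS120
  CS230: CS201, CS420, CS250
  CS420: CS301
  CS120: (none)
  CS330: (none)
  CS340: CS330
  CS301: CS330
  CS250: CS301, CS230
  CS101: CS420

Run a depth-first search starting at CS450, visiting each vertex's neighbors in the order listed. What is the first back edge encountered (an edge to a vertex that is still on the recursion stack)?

CS201→CS450

DFS from CS450 (visiting each vertex's neighbors in the order listed); mark gray on enter, black on exit:
CS450 gray
  CS250 gray
    CS301 gray
      CS330 gray
      CS330 black
    CS301 black
    CS230 gray
      CS201 gray
        CS401 gray
          CS340 gray
            CS340→CS330: CS330 black — skip
          CS340 black
          CS401→CS330: CS330 black — skip
        CS401 black
        CS201→CS340: CS340 black — skip
        CS201→CS450: CS450 is gray → back edge
First back edge: CS201 → CS450.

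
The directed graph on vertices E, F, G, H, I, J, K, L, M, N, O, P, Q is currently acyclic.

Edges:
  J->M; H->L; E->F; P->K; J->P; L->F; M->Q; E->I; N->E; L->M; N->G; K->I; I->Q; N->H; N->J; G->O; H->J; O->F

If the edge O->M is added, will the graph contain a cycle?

No

Adding O→M creates a cycle iff M can already reach O.
Explore from M: no path reaches O. The graph stays acyclic.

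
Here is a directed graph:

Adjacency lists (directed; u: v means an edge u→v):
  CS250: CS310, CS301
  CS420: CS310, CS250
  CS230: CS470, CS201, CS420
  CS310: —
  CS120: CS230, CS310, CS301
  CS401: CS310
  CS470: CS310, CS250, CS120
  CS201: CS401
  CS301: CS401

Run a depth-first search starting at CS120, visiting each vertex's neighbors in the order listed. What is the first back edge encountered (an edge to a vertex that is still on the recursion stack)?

DFS from CS120 (visiting each vertex's neighbors in the order listed); mark gray on enter, black on exit:
CS120 gray
  CS230 gray
    CS470 gray
      CS310 gray
      CS310 black
      CS250 gray
        CS250→CS310: CS310 black — skip
        CS301 gray
          CS401 gray
            CS401→CS310: CS310 black — skip
          CS401 black
        CS301 black
      CS250 black
      CS470→CS120: CS120 is gray → back edge
First back edge: CS470 → CS120.

CS470→CS120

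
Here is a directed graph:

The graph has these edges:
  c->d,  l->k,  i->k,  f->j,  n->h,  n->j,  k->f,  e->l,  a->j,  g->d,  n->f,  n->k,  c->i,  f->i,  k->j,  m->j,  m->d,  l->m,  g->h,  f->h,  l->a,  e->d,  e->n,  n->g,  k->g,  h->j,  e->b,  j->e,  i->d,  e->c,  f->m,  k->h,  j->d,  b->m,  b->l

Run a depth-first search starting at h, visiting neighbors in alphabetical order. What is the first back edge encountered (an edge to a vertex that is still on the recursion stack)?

DFS from h (visiting neighbors in alphabetical order); mark gray on enter, black on exit:
h gray
  j gray
    d gray
    d black
    e gray
      b gray
        l gray
          a gray
            a→j: j is gray → back edge
First back edge: a → j.

a->j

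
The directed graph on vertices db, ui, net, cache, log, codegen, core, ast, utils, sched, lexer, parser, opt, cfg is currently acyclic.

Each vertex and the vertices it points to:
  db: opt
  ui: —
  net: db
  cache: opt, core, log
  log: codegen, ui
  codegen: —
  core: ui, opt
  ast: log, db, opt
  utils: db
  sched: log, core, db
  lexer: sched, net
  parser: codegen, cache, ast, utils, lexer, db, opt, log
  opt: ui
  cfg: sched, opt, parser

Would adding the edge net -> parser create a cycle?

Yes

Adding net→parser creates a cycle iff parser can already reach net.
Path from parser: parser → lexer → net.
So parser → … → net → parser is a cycle.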